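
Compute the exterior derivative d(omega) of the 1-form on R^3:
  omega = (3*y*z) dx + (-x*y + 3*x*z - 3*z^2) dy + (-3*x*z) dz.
d(omega) = (-y) dx ∧ dy + (-3*y - 3*z) dx ∧ dz + (-3*x + 6*z) dy ∧ dz

For a 1-form omega = sum_i f_i dx_i, the exterior derivative is
  d(omega) = sum_{i < j} (∂f_j/∂x_i - ∂f_i/∂x_j) dx_i ∧ dx_j.
  coefficient of dx ∧ dy: ∂f_2/∂x - ∂f_1/∂y = ∂(-x*y + 3*x*z - 3*z^2)/∂x - ∂(3*y*z)/∂y = -y
  coefficient of dx ∧ dz: ∂f_3/∂x - ∂f_1/∂z = ∂(-3*x*z)/∂x - ∂(3*y*z)/∂z = -3*y - 3*z
  coefficient of dy ∧ dz: ∂f_3/∂y - ∂f_2/∂z = ∂(-3*x*z)/∂y - ∂(-x*y + 3*x*z - 3*z^2)/∂z = -3*x + 6*z
Assembling: d(omega) = (-y) dx ∧ dy + (-3*y - 3*z) dx ∧ dz + (-3*x + 6*z) dy ∧ dz.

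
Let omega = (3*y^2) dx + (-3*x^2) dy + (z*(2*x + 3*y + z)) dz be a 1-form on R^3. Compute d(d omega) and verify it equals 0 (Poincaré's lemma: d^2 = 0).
d(d omega) = 0

Step 1: d omega = sum_{i<j} (∂f_j/∂x_i - ∂f_i/∂x_j) dx_i ∧ dx_j:
  coeff of dx ∧ dy: -6*x - 6*y
  coeff of dx ∧ dz: 2*z
  coeff of dy ∧ dz: 3*z
Step 2: Apply d again to each 2-form coefficient. The only possible 3-form in R^3 is dx ∧ dy ∧ dz, with coefficient
  ∂(coeff of dy∧dz)/∂x - ∂(coeff of dx∧dz)/∂y + ∂(coeff of dx∧dy)/∂z
  = ∂/∂x (3*z) - ∂/∂y (2*z) + ∂/∂z (-6*x - 6*y).
Each of these terms simplifies to sums of mixed partials that cancel in pairs. The result is 0 (by equality of mixed partials for smooth functions — Schwarz / Clairaut).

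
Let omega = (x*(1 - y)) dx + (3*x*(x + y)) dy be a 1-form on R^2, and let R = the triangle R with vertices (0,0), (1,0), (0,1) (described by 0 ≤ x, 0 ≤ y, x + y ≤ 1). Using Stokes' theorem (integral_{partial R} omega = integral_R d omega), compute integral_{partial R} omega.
integral_(partial R) omega = 5/3

Stokes: integral_partial_R omega = integral_R d omega with d omega = (∂Q/∂x - ∂P/∂y) dx ∧ dy.
  ∂Q/∂x = 6*x + 3*y
  ∂P/∂y = -x
  integrand = ∂Q/∂x - ∂P/∂y = 7*x + 3*y.
Integrating over R: integral_0^1 integral_0^{1-x} (7*x + 3*y) dy dx = 5/3.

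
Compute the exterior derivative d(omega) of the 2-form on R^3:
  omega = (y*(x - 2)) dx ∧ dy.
d(omega) = 0

For a 2-form omega = sum_{i<j} g_{ij} dx_i ∧ dx_j, the exterior derivative is
  d(omega) = sum_{i<j} d(g_{ij}) ∧ dx_i ∧ dx_j = sum_{i<j, k} (∂g_{ij}/∂x_k) dx_k ∧ dx_i ∧ dx_j.
Expand each term, using dx_k ∧ dx_i ∧ dx_j = sgn(permutation) dx_{(a)} ∧ dx_{(b)} ∧ dx_{(c)} with (a < b < c) sorted:

Collecting like 3-forms: d(omega) = 0.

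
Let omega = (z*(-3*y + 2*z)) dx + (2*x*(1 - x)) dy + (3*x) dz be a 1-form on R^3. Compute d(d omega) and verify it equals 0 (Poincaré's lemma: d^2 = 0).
d(d omega) = 0

Step 1: d omega = sum_{i<j} (∂f_j/∂x_i - ∂f_i/∂x_j) dx_i ∧ dx_j:
  coeff of dx ∧ dy: -4*x + 3*z + 2
  coeff of dx ∧ dz: 3*y - 4*z + 3
  coeff of dy ∧ dz: 0
Step 2: Apply d again to each 2-form coefficient. The only possible 3-form in R^3 is dx ∧ dy ∧ dz, with coefficient
  ∂(coeff of dy∧dz)/∂x - ∂(coeff of dx∧dz)/∂y + ∂(coeff of dx∧dy)/∂z
  = ∂/∂x (0) - ∂/∂y (3*y - 4*z + 3) + ∂/∂z (-4*x + 3*z + 2).
Each of these terms simplifies to sums of mixed partials that cancel in pairs. The result is 0 (by equality of mixed partials for smooth functions — Schwarz / Clairaut).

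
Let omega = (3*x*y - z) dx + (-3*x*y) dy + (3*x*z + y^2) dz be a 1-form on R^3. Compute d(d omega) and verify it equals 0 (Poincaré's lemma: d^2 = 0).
d(d omega) = 0

Step 1: d omega = sum_{i<j} (∂f_j/∂x_i - ∂f_i/∂x_j) dx_i ∧ dx_j:
  coeff of dx ∧ dy: -3*x - 3*y
  coeff of dx ∧ dz: 3*z + 1
  coeff of dy ∧ dz: 2*y
Step 2: Apply d again to each 2-form coefficient. The only possible 3-form in R^3 is dx ∧ dy ∧ dz, with coefficient
  ∂(coeff of dy∧dz)/∂x - ∂(coeff of dx∧dz)/∂y + ∂(coeff of dx∧dy)/∂z
  = ∂/∂x (2*y) - ∂/∂y (3*z + 1) + ∂/∂z (-3*x - 3*y).
Each of these terms simplifies to sums of mixed partials that cancel in pairs. The result is 0 (by equality of mixed partials for smooth functions — Schwarz / Clairaut).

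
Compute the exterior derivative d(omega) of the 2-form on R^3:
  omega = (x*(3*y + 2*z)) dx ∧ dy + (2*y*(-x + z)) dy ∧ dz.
d(omega) = (2*x - 2*y) dx ∧ dy ∧ dz

For a 2-form omega = sum_{i<j} g_{ij} dx_i ∧ dx_j, the exterior derivative is
  d(omega) = sum_{i<j} d(g_{ij}) ∧ dx_i ∧ dx_j = sum_{i<j, k} (∂g_{ij}/∂x_k) dx_k ∧ dx_i ∧ dx_j.
Expand each term, using dx_k ∧ dx_i ∧ dx_j = sgn(permutation) dx_{(a)} ∧ dx_{(b)} ∧ dx_{(c)} with (a < b < c) sorted:
  d(x*(3*y + 2*z)) includes (∂/∂z)(x*(3*y + 2*z)) dz = (2*x) dz, which multiplied by dx ∧ dy gives (2*x) dx ∧ dy ∧ dz
  d(2*y*(-x + z)) includes (∂/∂x)(2*y*(-x + z)) dx = (-2*y) dx, which multiplied by dy ∧ dz gives (-2*y) dx ∧ dy ∧ dz
Collecting like 3-forms: d(omega) = (2*x - 2*y) dx ∧ dy ∧ dz.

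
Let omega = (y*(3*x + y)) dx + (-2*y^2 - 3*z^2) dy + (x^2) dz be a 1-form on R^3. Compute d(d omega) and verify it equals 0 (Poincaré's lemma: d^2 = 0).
d(d omega) = 0

Step 1: d omega = sum_{i<j} (∂f_j/∂x_i - ∂f_i/∂x_j) dx_i ∧ dx_j:
  coeff of dx ∧ dy: -3*x - 2*y
  coeff of dx ∧ dz: 2*x
  coeff of dy ∧ dz: 6*z
Step 2: Apply d again to each 2-form coefficient. The only possible 3-form in R^3 is dx ∧ dy ∧ dz, with coefficient
  ∂(coeff of dy∧dz)/∂x - ∂(coeff of dx∧dz)/∂y + ∂(coeff of dx∧dy)/∂z
  = ∂/∂x (6*z) - ∂/∂y (2*x) + ∂/∂z (-3*x - 2*y).
Each of these terms simplifies to sums of mixed partials that cancel in pairs. The result is 0 (by equality of mixed partials for smooth functions — Schwarz / Clairaut).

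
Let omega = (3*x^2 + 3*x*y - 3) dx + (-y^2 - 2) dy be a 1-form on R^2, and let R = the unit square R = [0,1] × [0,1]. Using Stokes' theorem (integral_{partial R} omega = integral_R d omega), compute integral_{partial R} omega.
integral_(partial R) omega = -3/2

Stokes: integral_partial_R omega = integral_R d omega with d omega = (∂Q/∂x - ∂P/∂y) dx ∧ dy.
  ∂Q/∂x = 0
  ∂P/∂y = 3*x
  integrand = ∂Q/∂x - ∂P/∂y = -3*x.
Integrating over R: integral_0^1 integral_0^1 (-3*x) dx dy = -3/2.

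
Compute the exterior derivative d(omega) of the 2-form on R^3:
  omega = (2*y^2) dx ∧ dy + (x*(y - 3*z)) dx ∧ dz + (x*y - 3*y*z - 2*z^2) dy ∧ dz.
d(omega) = (-x + y) dx ∧ dy ∧ dz

For a 2-form omega = sum_{i<j} g_{ij} dx_i ∧ dx_j, the exterior derivative is
  d(omega) = sum_{i<j} d(g_{ij}) ∧ dx_i ∧ dx_j = sum_{i<j, k} (∂g_{ij}/∂x_k) dx_k ∧ dx_i ∧ dx_j.
Expand each term, using dx_k ∧ dx_i ∧ dx_j = sgn(permutation) dx_{(a)} ∧ dx_{(b)} ∧ dx_{(c)} with (a < b < c) sorted:
  d(x*(y - 3*z)) includes (∂/∂y)(x*(y - 3*z)) dy = (x) dy, which multiplied by dx ∧ dz gives (-x) dx ∧ dy ∧ dz
  d(x*y - 3*y*z - 2*z^2) includes (∂/∂x)(x*y - 3*y*z - 2*z^2) dx = (y) dx, which multiplied by dy ∧ dz gives (y) dx ∧ dy ∧ dz
Collecting like 3-forms: d(omega) = (-x + y) dx ∧ dy ∧ dz.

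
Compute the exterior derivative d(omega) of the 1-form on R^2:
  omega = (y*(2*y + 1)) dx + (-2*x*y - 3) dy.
d(omega) = (-6*y - 1) dx ∧ dy

For a 1-form omega = sum_i f_i dx_i, the exterior derivative is
  d(omega) = sum_{i < j} (∂f_j/∂x_i - ∂f_i/∂x_j) dx_i ∧ dx_j.
  coefficient of dx ∧ dy: ∂f_2/∂x - ∂f_1/∂y = ∂(-2*x*y - 3)/∂x - ∂(y*(2*y + 1))/∂y = -6*y - 1
Assembling: d(omega) = (-6*y - 1) dx ∧ dy.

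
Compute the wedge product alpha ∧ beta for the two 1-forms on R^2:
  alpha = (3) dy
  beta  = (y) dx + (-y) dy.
alpha ∧ beta = (-3*y) dx ∧ dy

Distribute the wedge, using dx_i ∧ dx_j = -dx_j ∧ dx_i and dx_i ∧ dx_i = 0. For each pair (i, j) with i < j, the coefficient of dx_i ∧ dx_j in alpha ∧ beta is (alpha_i * beta_j - alpha_j * beta_i). Collecting: alpha ∧ beta = (-3*y) dx ∧ dy.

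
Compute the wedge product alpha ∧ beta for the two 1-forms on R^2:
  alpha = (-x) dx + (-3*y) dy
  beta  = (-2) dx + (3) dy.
alpha ∧ beta = (-3*x - 6*y) dx ∧ dy

Distribute the wedge, using dx_i ∧ dx_j = -dx_j ∧ dx_i and dx_i ∧ dx_i = 0. For each pair (i, j) with i < j, the coefficient of dx_i ∧ dx_j in alpha ∧ beta is (alpha_i * beta_j - alpha_j * beta_i). Collecting: alpha ∧ beta = (-3*x - 6*y) dx ∧ dy.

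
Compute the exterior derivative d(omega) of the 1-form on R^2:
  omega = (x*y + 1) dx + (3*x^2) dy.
d(omega) = (5*x) dx ∧ dy

For a 1-form omega = sum_i f_i dx_i, the exterior derivative is
  d(omega) = sum_{i < j} (∂f_j/∂x_i - ∂f_i/∂x_j) dx_i ∧ dx_j.
  coefficient of dx ∧ dy: ∂f_2/∂x - ∂f_1/∂y = ∂(3*x^2)/∂x - ∂(x*y + 1)/∂y = 5*x
Assembling: d(omega) = (5*x) dx ∧ dy.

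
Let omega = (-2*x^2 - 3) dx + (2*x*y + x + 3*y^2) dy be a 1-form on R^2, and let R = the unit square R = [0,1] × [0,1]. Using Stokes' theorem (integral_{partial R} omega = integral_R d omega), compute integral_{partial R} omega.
integral_(partial R) omega = 2

Stokes: integral_partial_R omega = integral_R d omega with d omega = (∂Q/∂x - ∂P/∂y) dx ∧ dy.
  ∂Q/∂x = 2*y + 1
  ∂P/∂y = 0
  integrand = ∂Q/∂x - ∂P/∂y = 2*y + 1.
Integrating over R: integral_0^1 integral_0^1 (2*y + 1) dx dy = 2.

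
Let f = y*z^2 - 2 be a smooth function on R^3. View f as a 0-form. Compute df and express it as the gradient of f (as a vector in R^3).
df = (0) dx + (z^2) dy + (2*y*z) dz; grad f = (0, z^2, 2*y*z)

For a 0-form f, d f = (∂f/∂x) dx + (∂f/∂y) dy + (∂f/∂z) dz. The components of the vector representation are exactly the entries of grad f in Cartesian coordinates:
  ∂f/∂x = 0
  ∂f/∂y = z^2
  ∂f/∂z = 2*y*z.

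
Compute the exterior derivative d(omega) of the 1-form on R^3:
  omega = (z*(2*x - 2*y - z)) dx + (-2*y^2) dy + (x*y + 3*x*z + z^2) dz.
d(omega) = (2*z) dx ∧ dy + (-2*x + 3*y + 5*z) dx ∧ dz + (x) dy ∧ dz

For a 1-form omega = sum_i f_i dx_i, the exterior derivative is
  d(omega) = sum_{i < j} (∂f_j/∂x_i - ∂f_i/∂x_j) dx_i ∧ dx_j.
  coefficient of dx ∧ dy: ∂f_2/∂x - ∂f_1/∂y = ∂(-2*y^2)/∂x - ∂(z*(2*x - 2*y - z))/∂y = 2*z
  coefficient of dx ∧ dz: ∂f_3/∂x - ∂f_1/∂z = ∂(x*y + 3*x*z + z^2)/∂x - ∂(z*(2*x - 2*y - z))/∂z = -2*x + 3*y + 5*z
  coefficient of dy ∧ dz: ∂f_3/∂y - ∂f_2/∂z = ∂(x*y + 3*x*z + z^2)/∂y - ∂(-2*y^2)/∂z = x
Assembling: d(omega) = (2*z) dx ∧ dy + (-2*x + 3*y + 5*z) dx ∧ dz + (x) dy ∧ dz.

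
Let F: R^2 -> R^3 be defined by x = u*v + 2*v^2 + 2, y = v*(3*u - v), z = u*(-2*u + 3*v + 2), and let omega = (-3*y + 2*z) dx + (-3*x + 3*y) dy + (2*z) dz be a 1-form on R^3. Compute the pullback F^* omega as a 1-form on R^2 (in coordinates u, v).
F^* omega = (16*u^3 - 40*u^2*v - 24*u^2 + 33*u*v^2 + 28*u*v + 8*u - 24*v^3 - 18*v) du + (-16*u^3 + 17*u^2*v + 16*u^2 - 48*u*v^2 + 16*u*v - 18*u + 30*v^3 + 12*v) dv

Using F^*(f dg) = (f ∘ F) d(g ∘ F), substitute each coordinate x_i by F_i(u, v) in f_i, and replace dx_i by d F_i = (∂F_i/∂u) du + (∂F_i/∂v) dv.
  For the x component: f_1(F) = -4*u^2 - 3*u*v + 4*u + 3*v^2; d F_1 = (v) du + (u + 4*v) dv
  For the y component: f_2(F) = 6*u*v - 9*v^2 - 6; d F_2 = (3*v) du + (3*u - 2*v) dv
  For the z component: f_3(F) = 2*u*(-2*u + 3*v + 2); d F_3 = (-4*u + 3*v + 2) du + (3*u) dv
Combining and collecting du, dv coefficients:
  coeff of du: 16*u^3 - 40*u^2*v - 24*u^2 + 33*u*v^2 + 28*u*v + 8*u - 24*v^3 - 18*v
  coeff of dv: -16*u^3 + 17*u^2*v + 16*u^2 - 48*u*v^2 + 16*u*v - 18*u + 30*v^3 + 12*v
F^* omega = (16*u^3 - 40*u^2*v - 24*u^2 + 33*u*v^2 + 28*u*v + 8*u - 24*v^3 - 18*v) du + (-16*u^3 + 17*u^2*v + 16*u^2 - 48*u*v^2 + 16*u*v - 18*u + 30*v^3 + 12*v) dv.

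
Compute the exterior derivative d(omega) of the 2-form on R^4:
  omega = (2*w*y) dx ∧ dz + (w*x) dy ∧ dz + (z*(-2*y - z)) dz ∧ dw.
d(omega) = (-w) dx ∧ dy ∧ dz + (2*y) dx ∧ dz ∧ dw + (x - 2*z) dy ∧ dz ∧ dw

For a 2-form omega = sum_{i<j} g_{ij} dx_i ∧ dx_j, the exterior derivative is
  d(omega) = sum_{i<j} d(g_{ij}) ∧ dx_i ∧ dx_j = sum_{i<j, k} (∂g_{ij}/∂x_k) dx_k ∧ dx_i ∧ dx_j.
Expand each term, using dx_k ∧ dx_i ∧ dx_j = sgn(permutation) dx_{(a)} ∧ dx_{(b)} ∧ dx_{(c)} with (a < b < c) sorted:
  d(2*w*y) includes (∂/∂y)(2*w*y) dy = (2*w) dy, which multiplied by dx ∧ dz gives (-2*w) dx ∧ dy ∧ dz
  d(2*w*y) includes (∂/∂w)(2*w*y) dw = (2*y) dw, which multiplied by dx ∧ dz gives (2*y) dx ∧ dz ∧ dw
  d(w*x) includes (∂/∂x)(w*x) dx = (w) dx, which multiplied by dy ∧ dz gives (w) dx ∧ dy ∧ dz
  d(w*x) includes (∂/∂w)(w*x) dw = (x) dw, which multiplied by dy ∧ dz gives (x) dy ∧ dz ∧ dw
  d(z*(-2*y - z)) includes (∂/∂y)(z*(-2*y - z)) dy = (-2*z) dy, which multiplied by dz ∧ dw gives (-2*z) dy ∧ dz ∧ dw
Collecting like 3-forms: d(omega) = (-w) dx ∧ dy ∧ dz + (2*y) dx ∧ dz ∧ dw + (x - 2*z) dy ∧ dz ∧ dw.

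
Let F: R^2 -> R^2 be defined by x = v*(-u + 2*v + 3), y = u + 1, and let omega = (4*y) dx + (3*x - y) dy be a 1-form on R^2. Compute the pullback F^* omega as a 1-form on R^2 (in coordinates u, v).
F^* omega = (-7*u*v - u + 6*v^2 + 5*v - 1) du + (-4*u^2 + 16*u*v + 8*u + 16*v + 12) dv

Using F^*(f dg) = (f ∘ F) d(g ∘ F), substitute each coordinate x_i by F_i(u, v) in f_i, and replace dx_i by d F_i = (∂F_i/∂u) du + (∂F_i/∂v) dv.
  For the x component: f_1(F) = 4*u + 4; d F_1 = (-v) du + (-u + 4*v + 3) dv
  For the y component: f_2(F) = -3*u*v - u + 6*v^2 + 9*v - 1; d F_2 = (1) du + (0) dv
Combining and collecting du, dv coefficients:
  coeff of du: -7*u*v - u + 6*v^2 + 5*v - 1
  coeff of dv: -4*u^2 + 16*u*v + 8*u + 16*v + 12
F^* omega = (-7*u*v - u + 6*v^2 + 5*v - 1) du + (-4*u^2 + 16*u*v + 8*u + 16*v + 12) dv.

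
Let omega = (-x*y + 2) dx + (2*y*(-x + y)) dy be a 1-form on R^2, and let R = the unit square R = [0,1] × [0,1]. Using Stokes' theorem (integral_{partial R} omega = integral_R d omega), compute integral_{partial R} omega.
integral_(partial R) omega = -1/2

Stokes: integral_partial_R omega = integral_R d omega with d omega = (∂Q/∂x - ∂P/∂y) dx ∧ dy.
  ∂Q/∂x = -2*y
  ∂P/∂y = -x
  integrand = ∂Q/∂x - ∂P/∂y = x - 2*y.
Integrating over R: integral_0^1 integral_0^1 (x - 2*y) dx dy = -1/2.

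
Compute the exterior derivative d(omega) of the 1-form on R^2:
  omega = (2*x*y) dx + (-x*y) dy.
d(omega) = (-2*x - y) dx ∧ dy

For a 1-form omega = sum_i f_i dx_i, the exterior derivative is
  d(omega) = sum_{i < j} (∂f_j/∂x_i - ∂f_i/∂x_j) dx_i ∧ dx_j.
  coefficient of dx ∧ dy: ∂f_2/∂x - ∂f_1/∂y = ∂(-x*y)/∂x - ∂(2*x*y)/∂y = -2*x - y
Assembling: d(omega) = (-2*x - y) dx ∧ dy.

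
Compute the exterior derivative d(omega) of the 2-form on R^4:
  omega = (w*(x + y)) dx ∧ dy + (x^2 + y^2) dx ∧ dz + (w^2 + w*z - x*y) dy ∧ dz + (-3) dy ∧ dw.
d(omega) = (x + y) dx ∧ dy ∧ dw + (-3*y) dx ∧ dy ∧ dz + (2*w + z) dy ∧ dz ∧ dw

For a 2-form omega = sum_{i<j} g_{ij} dx_i ∧ dx_j, the exterior derivative is
  d(omega) = sum_{i<j} d(g_{ij}) ∧ dx_i ∧ dx_j = sum_{i<j, k} (∂g_{ij}/∂x_k) dx_k ∧ dx_i ∧ dx_j.
Expand each term, using dx_k ∧ dx_i ∧ dx_j = sgn(permutation) dx_{(a)} ∧ dx_{(b)} ∧ dx_{(c)} with (a < b < c) sorted:
  d(w*(x + y)) includes (∂/∂w)(w*(x + y)) dw = (x + y) dw, which multiplied by dx ∧ dy gives (x + y) dx ∧ dy ∧ dw
  d(x^2 + y^2) includes (∂/∂y)(x^2 + y^2) dy = (2*y) dy, which multiplied by dx ∧ dz gives (-2*y) dx ∧ dy ∧ dz
  d(w^2 + w*z - x*y) includes (∂/∂x)(w^2 + w*z - x*y) dx = (-y) dx, which multiplied by dy ∧ dz gives (-y) dx ∧ dy ∧ dz
  d(w^2 + w*z - x*y) includes (∂/∂w)(w^2 + w*z - x*y) dw = (2*w + z) dw, which multiplied by dy ∧ dz gives (2*w + z) dy ∧ dz ∧ dw
Collecting like 3-forms: d(omega) = (x + y) dx ∧ dy ∧ dw + (-3*y) dx ∧ dy ∧ dz + (2*w + z) dy ∧ dz ∧ dw.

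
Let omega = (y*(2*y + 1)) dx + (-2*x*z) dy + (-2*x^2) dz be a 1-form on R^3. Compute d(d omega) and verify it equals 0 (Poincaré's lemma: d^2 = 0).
d(d omega) = 0

Step 1: d omega = sum_{i<j} (∂f_j/∂x_i - ∂f_i/∂x_j) dx_i ∧ dx_j:
  coeff of dx ∧ dy: -4*y - 2*z - 1
  coeff of dx ∧ dz: -4*x
  coeff of dy ∧ dz: 2*x
Step 2: Apply d again to each 2-form coefficient. The only possible 3-form in R^3 is dx ∧ dy ∧ dz, with coefficient
  ∂(coeff of dy∧dz)/∂x - ∂(coeff of dx∧dz)/∂y + ∂(coeff of dx∧dy)/∂z
  = ∂/∂x (2*x) - ∂/∂y (-4*x) + ∂/∂z (-4*y - 2*z - 1).
Each of these terms simplifies to sums of mixed partials that cancel in pairs. The result is 0 (by equality of mixed partials for smooth functions — Schwarz / Clairaut).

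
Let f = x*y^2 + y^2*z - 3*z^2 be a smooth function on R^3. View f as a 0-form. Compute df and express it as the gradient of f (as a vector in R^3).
df = (y^2) dx + (2*y*(x + z)) dy + (y^2 - 6*z) dz; grad f = (y^2, 2*y*(x + z), y^2 - 6*z)

For a 0-form f, d f = (∂f/∂x) dx + (∂f/∂y) dy + (∂f/∂z) dz. The components of the vector representation are exactly the entries of grad f in Cartesian coordinates:
  ∂f/∂x = y^2
  ∂f/∂y = 2*y*(x + z)
  ∂f/∂z = y^2 - 6*z.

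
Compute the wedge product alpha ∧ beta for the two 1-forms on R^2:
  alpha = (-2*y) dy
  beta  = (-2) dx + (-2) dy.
alpha ∧ beta = (-4*y) dx ∧ dy

Distribute the wedge, using dx_i ∧ dx_j = -dx_j ∧ dx_i and dx_i ∧ dx_i = 0. For each pair (i, j) with i < j, the coefficient of dx_i ∧ dx_j in alpha ∧ beta is (alpha_i * beta_j - alpha_j * beta_i). Collecting: alpha ∧ beta = (-4*y) dx ∧ dy.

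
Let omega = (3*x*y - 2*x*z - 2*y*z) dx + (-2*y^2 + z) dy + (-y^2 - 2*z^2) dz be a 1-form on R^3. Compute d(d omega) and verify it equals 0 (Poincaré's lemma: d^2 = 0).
d(d omega) = 0

Step 1: d omega = sum_{i<j} (∂f_j/∂x_i - ∂f_i/∂x_j) dx_i ∧ dx_j:
  coeff of dx ∧ dy: -3*x + 2*z
  coeff of dx ∧ dz: 2*x + 2*y
  coeff of dy ∧ dz: -2*y - 1
Step 2: Apply d again to each 2-form coefficient. The only possible 3-form in R^3 is dx ∧ dy ∧ dz, with coefficient
  ∂(coeff of dy∧dz)/∂x - ∂(coeff of dx∧dz)/∂y + ∂(coeff of dx∧dy)/∂z
  = ∂/∂x (-2*y - 1) - ∂/∂y (2*x + 2*y) + ∂/∂z (-3*x + 2*z).
Each of these terms simplifies to sums of mixed partials that cancel in pairs. The result is 0 (by equality of mixed partials for smooth functions — Schwarz / Clairaut).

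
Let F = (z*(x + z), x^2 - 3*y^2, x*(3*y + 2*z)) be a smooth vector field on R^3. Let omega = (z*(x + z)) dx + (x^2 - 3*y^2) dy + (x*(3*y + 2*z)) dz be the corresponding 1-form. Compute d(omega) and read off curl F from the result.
d(omega) = (3*x) dy ∧ dz + (x - 3*y) dz ∧ dx + (2*x) dx ∧ dy; curl F = (3*x, x - 3*y, 2*x)

d omega = sum_{i<j} (∂f_j/∂x_i - ∂f_i/∂x_j) dx_i ∧ dx_j. Under the identification (dy ∧ dz, dz ∧ dx, dx ∧ dy) ↔ (e_x, e_y, e_z), the coefficients are exactly the components of curl F. Compute:
  ∂R/∂y - ∂Q/∂z = (3*x) - (0) = 3*x
  ∂P/∂z - ∂R/∂x = (x + 2*z) - (3*y + 2*z) = x - 3*y
  ∂Q/∂x - ∂P/∂y = (2*x) - (0) = 2*x.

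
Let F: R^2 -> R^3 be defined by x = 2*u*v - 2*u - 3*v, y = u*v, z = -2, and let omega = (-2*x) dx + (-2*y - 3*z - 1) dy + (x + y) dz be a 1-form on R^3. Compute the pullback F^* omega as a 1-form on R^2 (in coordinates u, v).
F^* omega = (-10*u*v^2 + 16*u*v - 8*u + 12*v^2 - 7*v) du + (-10*u^2*v + 8*u^2 + 24*u*v - 7*u - 18*v) dv

Using F^*(f dg) = (f ∘ F) d(g ∘ F), substitute each coordinate x_i by F_i(u, v) in f_i, and replace dx_i by d F_i = (∂F_i/∂u) du + (∂F_i/∂v) dv.
  For the x component: f_1(F) = -4*u*v + 4*u + 6*v; d F_1 = (2*v - 2) du + (2*u - 3) dv
  For the y component: f_2(F) = -2*u*v + 5; d F_2 = (v) du + (u) dv
  For the z component: f_3(F) = 3*u*v - 2*u - 3*v; d F_3 = (0) du + (0) dv
Combining and collecting du, dv coefficients:
  coeff of du: -10*u*v^2 + 16*u*v - 8*u + 12*v^2 - 7*v
  coeff of dv: -10*u^2*v + 8*u^2 + 24*u*v - 7*u - 18*v
F^* omega = (-10*u*v^2 + 16*u*v - 8*u + 12*v^2 - 7*v) du + (-10*u^2*v + 8*u^2 + 24*u*v - 7*u - 18*v) dv.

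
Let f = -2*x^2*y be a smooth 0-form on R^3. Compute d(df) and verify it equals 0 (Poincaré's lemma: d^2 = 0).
d(df) = 0

Step 1: df = sum_i (∂f/∂x_i) dx_i = (-4*x*y) dx + (-2*x^2) dy + (0) dz.
Step 2: Apply d again. Using the 1-form formula, the coefficient of dx ∧ dy in d(df) is ∂^2 f/∂x ∂y - ∂^2 f/∂y ∂x = (-4*x) - (-4*x) = 0 (equality of mixed partials for smooth f).
Similarly for dx ∧ dz and dy ∧ dz — all coefficients vanish. So d(df) = 0.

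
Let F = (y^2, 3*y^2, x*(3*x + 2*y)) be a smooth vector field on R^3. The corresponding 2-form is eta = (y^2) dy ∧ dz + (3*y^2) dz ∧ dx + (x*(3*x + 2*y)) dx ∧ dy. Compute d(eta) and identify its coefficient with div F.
d(eta) = (6*y) dx ∧ dy ∧ dz; div F = 6*y

For a 2-form in R^3 of the form above, applying d gives a 3-form with coefficient ∂P/∂x + ∂Q/∂y + ∂R/∂z:
  ∂P/∂x = 0
  ∂Q/∂y = 6*y
  ∂R/∂z = 0
Sum = 6*y, which is exactly div F.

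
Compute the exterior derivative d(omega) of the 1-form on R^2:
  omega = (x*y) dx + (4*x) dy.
d(omega) = (4 - x) dx ∧ dy

For a 1-form omega = sum_i f_i dx_i, the exterior derivative is
  d(omega) = sum_{i < j} (∂f_j/∂x_i - ∂f_i/∂x_j) dx_i ∧ dx_j.
  coefficient of dx ∧ dy: ∂f_2/∂x - ∂f_1/∂y = ∂(4*x)/∂x - ∂(x*y)/∂y = 4 - x
Assembling: d(omega) = (4 - x) dx ∧ dy.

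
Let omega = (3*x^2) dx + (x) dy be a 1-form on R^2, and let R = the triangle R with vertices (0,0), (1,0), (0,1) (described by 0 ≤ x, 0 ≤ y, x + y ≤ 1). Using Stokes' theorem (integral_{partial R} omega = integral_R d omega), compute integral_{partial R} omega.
integral_(partial R) omega = 1/2

Stokes: integral_partial_R omega = integral_R d omega with d omega = (∂Q/∂x - ∂P/∂y) dx ∧ dy.
  ∂Q/∂x = 1
  ∂P/∂y = 0
  integrand = ∂Q/∂x - ∂P/∂y = 1.
Integrating over R: integral_0^1 integral_0^{1-x} (1) dy dx = 1/2.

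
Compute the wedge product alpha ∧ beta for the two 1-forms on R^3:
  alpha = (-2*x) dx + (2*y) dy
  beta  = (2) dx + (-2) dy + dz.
alpha ∧ beta = (4*x - 4*y) dx ∧ dy + (-2*x) dx ∧ dz + (2*y) dy ∧ dz

Distribute the wedge, using dx_i ∧ dx_j = -dx_j ∧ dx_i and dx_i ∧ dx_i = 0. For each pair (i, j) with i < j, the coefficient of dx_i ∧ dx_j in alpha ∧ beta is (alpha_i * beta_j - alpha_j * beta_i). Collecting: alpha ∧ beta = (4*x - 4*y) dx ∧ dy + (-2*x) dx ∧ dz + (2*y) dy ∧ dz.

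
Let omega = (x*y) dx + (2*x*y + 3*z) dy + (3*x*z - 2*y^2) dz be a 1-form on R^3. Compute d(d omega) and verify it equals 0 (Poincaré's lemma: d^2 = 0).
d(d omega) = 0

Step 1: d omega = sum_{i<j} (∂f_j/∂x_i - ∂f_i/∂x_j) dx_i ∧ dx_j:
  coeff of dx ∧ dy: -x + 2*y
  coeff of dx ∧ dz: 3*z
  coeff of dy ∧ dz: -4*y - 3
Step 2: Apply d again to each 2-form coefficient. The only possible 3-form in R^3 is dx ∧ dy ∧ dz, with coefficient
  ∂(coeff of dy∧dz)/∂x - ∂(coeff of dx∧dz)/∂y + ∂(coeff of dx∧dy)/∂z
  = ∂/∂x (-4*y - 3) - ∂/∂y (3*z) + ∂/∂z (-x + 2*y).
Each of these terms simplifies to sums of mixed partials that cancel in pairs. The result is 0 (by equality of mixed partials for smooth functions — Schwarz / Clairaut).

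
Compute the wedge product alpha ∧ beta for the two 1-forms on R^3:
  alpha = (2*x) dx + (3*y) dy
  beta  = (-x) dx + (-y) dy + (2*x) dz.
alpha ∧ beta = (x*y) dx ∧ dy + (4*x^2) dx ∧ dz + (6*x*y) dy ∧ dz

Distribute the wedge, using dx_i ∧ dx_j = -dx_j ∧ dx_i and dx_i ∧ dx_i = 0. For each pair (i, j) with i < j, the coefficient of dx_i ∧ dx_j in alpha ∧ beta is (alpha_i * beta_j - alpha_j * beta_i). Collecting: alpha ∧ beta = (x*y) dx ∧ dy + (4*x^2) dx ∧ dz + (6*x*y) dy ∧ dz.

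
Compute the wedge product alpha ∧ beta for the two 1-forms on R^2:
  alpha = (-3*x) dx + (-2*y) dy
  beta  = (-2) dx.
alpha ∧ beta = (-4*y) dx ∧ dy

Distribute the wedge, using dx_i ∧ dx_j = -dx_j ∧ dx_i and dx_i ∧ dx_i = 0. For each pair (i, j) with i < j, the coefficient of dx_i ∧ dx_j in alpha ∧ beta is (alpha_i * beta_j - alpha_j * beta_i). Collecting: alpha ∧ beta = (-4*y) dx ∧ dy.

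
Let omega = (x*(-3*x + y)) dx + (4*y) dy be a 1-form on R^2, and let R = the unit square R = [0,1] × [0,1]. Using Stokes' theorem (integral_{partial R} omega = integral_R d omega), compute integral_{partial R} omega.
integral_(partial R) omega = -1/2

Stokes: integral_partial_R omega = integral_R d omega with d omega = (∂Q/∂x - ∂P/∂y) dx ∧ dy.
  ∂Q/∂x = 0
  ∂P/∂y = x
  integrand = ∂Q/∂x - ∂P/∂y = -x.
Integrating over R: integral_0^1 integral_0^1 (-x) dx dy = -1/2.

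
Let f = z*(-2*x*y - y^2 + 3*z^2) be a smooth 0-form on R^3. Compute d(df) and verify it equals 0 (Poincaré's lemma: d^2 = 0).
d(df) = 0

Step 1: df = sum_i (∂f/∂x_i) dx_i = (-2*y*z) dx + (2*z*(-x - y)) dy + (-2*x*y - y^2 + 9*z^2) dz.
Step 2: Apply d again. Using the 1-form formula, the coefficient of dx ∧ dy in d(df) is ∂^2 f/∂x ∂y - ∂^2 f/∂y ∂x = (-2*z) - (-2*z) = 0 (equality of mixed partials for smooth f).
Similarly for dx ∧ dz and dy ∧ dz — all coefficients vanish. So d(df) = 0.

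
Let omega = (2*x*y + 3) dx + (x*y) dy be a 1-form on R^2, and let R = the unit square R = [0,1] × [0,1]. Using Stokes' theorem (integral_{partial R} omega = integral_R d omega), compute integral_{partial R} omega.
integral_(partial R) omega = -1/2

Stokes: integral_partial_R omega = integral_R d omega with d omega = (∂Q/∂x - ∂P/∂y) dx ∧ dy.
  ∂Q/∂x = y
  ∂P/∂y = 2*x
  integrand = ∂Q/∂x - ∂P/∂y = -2*x + y.
Integrating over R: integral_0^1 integral_0^1 (-2*x + y) dx dy = -1/2.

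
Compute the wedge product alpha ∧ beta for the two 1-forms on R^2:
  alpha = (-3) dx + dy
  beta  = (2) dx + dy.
alpha ∧ beta = (-5) dx ∧ dy

Distribute the wedge, using dx_i ∧ dx_j = -dx_j ∧ dx_i and dx_i ∧ dx_i = 0. For each pair (i, j) with i < j, the coefficient of dx_i ∧ dx_j in alpha ∧ beta is (alpha_i * beta_j - alpha_j * beta_i). Collecting: alpha ∧ beta = (-5) dx ∧ dy.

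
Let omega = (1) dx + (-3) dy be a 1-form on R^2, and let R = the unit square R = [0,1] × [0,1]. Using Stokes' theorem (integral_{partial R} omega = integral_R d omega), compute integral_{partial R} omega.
integral_(partial R) omega = 0

Stokes: integral_partial_R omega = integral_R d omega with d omega = (∂Q/∂x - ∂P/∂y) dx ∧ dy.
  ∂Q/∂x = 0
  ∂P/∂y = 0
  integrand = ∂Q/∂x - ∂P/∂y = 0.
Integrating over R: integral_0^1 integral_0^1 (0) dx dy = 0.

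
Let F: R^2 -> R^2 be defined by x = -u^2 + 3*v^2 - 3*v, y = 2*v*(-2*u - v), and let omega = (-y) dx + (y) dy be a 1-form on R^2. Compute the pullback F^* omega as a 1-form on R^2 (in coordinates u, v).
F^* omega = (4*v*(-2*u^2 + 3*u*v + 2*v^2)) du + (2*v*(8*u^2 + 24*u*v - 6*u + 10*v^2 - 3*v)) dv

Using F^*(f dg) = (f ∘ F) d(g ∘ F), substitute each coordinate x_i by F_i(u, v) in f_i, and replace dx_i by d F_i = (∂F_i/∂u) du + (∂F_i/∂v) dv.
  For the x component: f_1(F) = 2*v*(2*u + v); d F_1 = (-2*u) du + (6*v - 3) dv
  For the y component: f_2(F) = 2*v*(-2*u - v); d F_2 = (-4*v) du + (-4*u - 4*v) dv
Combining and collecting du, dv coefficients:
  coeff of du: 4*v*(-2*u^2 + 3*u*v + 2*v^2)
  coeff of dv: 2*v*(8*u^2 + 24*u*v - 6*u + 10*v^2 - 3*v)
F^* omega = (4*v*(-2*u^2 + 3*u*v + 2*v^2)) du + (2*v*(8*u^2 + 24*u*v - 6*u + 10*v^2 - 3*v)) dv.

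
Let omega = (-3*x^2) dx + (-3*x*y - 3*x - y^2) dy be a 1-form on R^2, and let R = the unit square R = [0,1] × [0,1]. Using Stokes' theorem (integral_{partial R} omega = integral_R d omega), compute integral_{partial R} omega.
integral_(partial R) omega = -9/2

Stokes: integral_partial_R omega = integral_R d omega with d omega = (∂Q/∂x - ∂P/∂y) dx ∧ dy.
  ∂Q/∂x = -3*y - 3
  ∂P/∂y = 0
  integrand = ∂Q/∂x - ∂P/∂y = -3*y - 3.
Integrating over R: integral_0^1 integral_0^1 (-3*y - 3) dx dy = -9/2.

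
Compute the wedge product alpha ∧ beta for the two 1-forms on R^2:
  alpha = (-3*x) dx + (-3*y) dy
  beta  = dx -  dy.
alpha ∧ beta = (3*x + 3*y) dx ∧ dy

Distribute the wedge, using dx_i ∧ dx_j = -dx_j ∧ dx_i and dx_i ∧ dx_i = 0. For each pair (i, j) with i < j, the coefficient of dx_i ∧ dx_j in alpha ∧ beta is (alpha_i * beta_j - alpha_j * beta_i). Collecting: alpha ∧ beta = (3*x + 3*y) dx ∧ dy.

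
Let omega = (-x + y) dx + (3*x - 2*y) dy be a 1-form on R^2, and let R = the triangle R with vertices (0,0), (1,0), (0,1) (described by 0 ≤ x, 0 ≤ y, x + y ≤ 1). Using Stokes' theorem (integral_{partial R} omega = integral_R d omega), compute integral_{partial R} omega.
integral_(partial R) omega = 1

Stokes: integral_partial_R omega = integral_R d omega with d omega = (∂Q/∂x - ∂P/∂y) dx ∧ dy.
  ∂Q/∂x = 3
  ∂P/∂y = 1
  integrand = ∂Q/∂x - ∂P/∂y = 2.
Integrating over R: integral_0^1 integral_0^{1-x} (2) dy dx = 1.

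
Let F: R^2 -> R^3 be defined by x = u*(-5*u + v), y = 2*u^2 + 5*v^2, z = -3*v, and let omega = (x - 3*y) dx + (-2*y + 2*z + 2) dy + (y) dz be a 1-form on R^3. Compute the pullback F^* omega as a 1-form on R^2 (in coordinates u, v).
F^* omega = (94*u^3 - 21*u^2*v + 111*u*v^2 - 24*u*v + 8*u - 15*v^3) du + (-11*u^3 - 39*u^2*v - 6*u^2 - 15*u*v^2 - 100*v^3 - 75*v^2 + 20*v) dv

Using F^*(f dg) = (f ∘ F) d(g ∘ F), substitute each coordinate x_i by F_i(u, v) in f_i, and replace dx_i by d F_i = (∂F_i/∂u) du + (∂F_i/∂v) dv.
  For the x component: f_1(F) = -11*u^2 + u*v - 15*v^2; d F_1 = (-10*u + v) du + (u) dv
  For the y component: f_2(F) = -4*u^2 - 10*v^2 - 6*v + 2; d F_2 = (4*u) du + (10*v) dv
  For the z component: f_3(F) = 2*u^2 + 5*v^2; d F_3 = (0) du + (-3) dv
Combining and collecting du, dv coefficients:
  coeff of du: 94*u^3 - 21*u^2*v + 111*u*v^2 - 24*u*v + 8*u - 15*v^3
  coeff of dv: -11*u^3 - 39*u^2*v - 6*u^2 - 15*u*v^2 - 100*v^3 - 75*v^2 + 20*v
F^* omega = (94*u^3 - 21*u^2*v + 111*u*v^2 - 24*u*v + 8*u - 15*v^3) du + (-11*u^3 - 39*u^2*v - 6*u^2 - 15*u*v^2 - 100*v^3 - 75*v^2 + 20*v) dv.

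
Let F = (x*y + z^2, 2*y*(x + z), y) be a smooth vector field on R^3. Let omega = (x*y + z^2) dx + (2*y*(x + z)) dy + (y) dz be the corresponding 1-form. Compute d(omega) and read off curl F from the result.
d(omega) = (1 - 2*y) dy ∧ dz + (2*z) dz ∧ dx + (-x + 2*y) dx ∧ dy; curl F = (1 - 2*y, 2*z, -x + 2*y)

d omega = sum_{i<j} (∂f_j/∂x_i - ∂f_i/∂x_j) dx_i ∧ dx_j. Under the identification (dy ∧ dz, dz ∧ dx, dx ∧ dy) ↔ (e_x, e_y, e_z), the coefficients are exactly the components of curl F. Compute:
  ∂R/∂y - ∂Q/∂z = (1) - (2*y) = 1 - 2*y
  ∂P/∂z - ∂R/∂x = (2*z) - (0) = 2*z
  ∂Q/∂x - ∂P/∂y = (2*y) - (x) = -x + 2*y.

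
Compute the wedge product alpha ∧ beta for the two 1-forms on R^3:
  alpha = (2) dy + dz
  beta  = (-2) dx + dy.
alpha ∧ beta = (4) dx ∧ dy + (2) dx ∧ dz + (-1) dy ∧ dz

Distribute the wedge, using dx_i ∧ dx_j = -dx_j ∧ dx_i and dx_i ∧ dx_i = 0. For each pair (i, j) with i < j, the coefficient of dx_i ∧ dx_j in alpha ∧ beta is (alpha_i * beta_j - alpha_j * beta_i). Collecting: alpha ∧ beta = (4) dx ∧ dy + (2) dx ∧ dz + (-1) dy ∧ dz.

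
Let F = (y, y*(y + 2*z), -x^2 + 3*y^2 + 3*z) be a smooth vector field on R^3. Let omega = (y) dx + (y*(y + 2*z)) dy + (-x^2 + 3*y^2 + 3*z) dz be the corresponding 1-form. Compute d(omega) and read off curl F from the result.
d(omega) = (4*y) dy ∧ dz + (2*x) dz ∧ dx + (-1) dx ∧ dy; curl F = (4*y, 2*x, -1)

d omega = sum_{i<j} (∂f_j/∂x_i - ∂f_i/∂x_j) dx_i ∧ dx_j. Under the identification (dy ∧ dz, dz ∧ dx, dx ∧ dy) ↔ (e_x, e_y, e_z), the coefficients are exactly the components of curl F. Compute:
  ∂R/∂y - ∂Q/∂z = (6*y) - (2*y) = 4*y
  ∂P/∂z - ∂R/∂x = (0) - (-2*x) = 2*x
  ∂Q/∂x - ∂P/∂y = (0) - (1) = -1.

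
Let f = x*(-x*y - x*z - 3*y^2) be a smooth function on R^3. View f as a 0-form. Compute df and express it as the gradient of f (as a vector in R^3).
df = (-2*x*y - 2*x*z - 3*y^2) dx + (x*(-x - 6*y)) dy + (-x^2) dz; grad f = (-2*x*y - 2*x*z - 3*y^2, x*(-x - 6*y), -x^2)

For a 0-form f, d f = (∂f/∂x) dx + (∂f/∂y) dy + (∂f/∂z) dz. The components of the vector representation are exactly the entries of grad f in Cartesian coordinates:
  ∂f/∂x = -2*x*y - 2*x*z - 3*y^2
  ∂f/∂y = x*(-x - 6*y)
  ∂f/∂z = -x^2.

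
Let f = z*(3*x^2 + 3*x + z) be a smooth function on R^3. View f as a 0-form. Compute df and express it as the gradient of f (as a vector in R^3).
df = (3*z*(2*x + 1)) dx + (0) dy + (3*x^2 + 3*x + 2*z) dz; grad f = (3*z*(2*x + 1), 0, 3*x^2 + 3*x + 2*z)

For a 0-form f, d f = (∂f/∂x) dx + (∂f/∂y) dy + (∂f/∂z) dz. The components of the vector representation are exactly the entries of grad f in Cartesian coordinates:
  ∂f/∂x = 3*z*(2*x + 1)
  ∂f/∂y = 0
  ∂f/∂z = 3*x^2 + 3*x + 2*z.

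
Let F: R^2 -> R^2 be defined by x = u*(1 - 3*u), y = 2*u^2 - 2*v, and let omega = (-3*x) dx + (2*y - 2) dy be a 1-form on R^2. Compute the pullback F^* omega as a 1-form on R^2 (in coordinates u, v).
F^* omega = (u*(-38*u^2 + 27*u - 16*v - 11)) du + (-8*u^2 + 8*v + 4) dv

Using F^*(f dg) = (f ∘ F) d(g ∘ F), substitute each coordinate x_i by F_i(u, v) in f_i, and replace dx_i by d F_i = (∂F_i/∂u) du + (∂F_i/∂v) dv.
  For the x component: f_1(F) = 3*u*(3*u - 1); d F_1 = (1 - 6*u) du + (0) dv
  For the y component: f_2(F) = 4*u^2 - 4*v - 2; d F_2 = (4*u) du + (-2) dv
Combining and collecting du, dv coefficients:
  coeff of du: u*(-38*u^2 + 27*u - 16*v - 11)
  coeff of dv: -8*u^2 + 8*v + 4
F^* omega = (u*(-38*u^2 + 27*u - 16*v - 11)) du + (-8*u^2 + 8*v + 4) dv.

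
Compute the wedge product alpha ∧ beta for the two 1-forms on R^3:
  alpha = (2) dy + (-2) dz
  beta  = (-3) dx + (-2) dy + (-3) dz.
alpha ∧ beta = (6) dx ∧ dy + (-10) dy ∧ dz + (-6) dx ∧ dz

Distribute the wedge, using dx_i ∧ dx_j = -dx_j ∧ dx_i and dx_i ∧ dx_i = 0. For each pair (i, j) with i < j, the coefficient of dx_i ∧ dx_j in alpha ∧ beta is (alpha_i * beta_j - alpha_j * beta_i). Collecting: alpha ∧ beta = (6) dx ∧ dy + (-10) dy ∧ dz + (-6) dx ∧ dz.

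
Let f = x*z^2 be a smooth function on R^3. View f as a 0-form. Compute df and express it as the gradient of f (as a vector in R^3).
df = (z^2) dx + (0) dy + (2*x*z) dz; grad f = (z^2, 0, 2*x*z)

For a 0-form f, d f = (∂f/∂x) dx + (∂f/∂y) dy + (∂f/∂z) dz. The components of the vector representation are exactly the entries of grad f in Cartesian coordinates:
  ∂f/∂x = z^2
  ∂f/∂y = 0
  ∂f/∂z = 2*x*z.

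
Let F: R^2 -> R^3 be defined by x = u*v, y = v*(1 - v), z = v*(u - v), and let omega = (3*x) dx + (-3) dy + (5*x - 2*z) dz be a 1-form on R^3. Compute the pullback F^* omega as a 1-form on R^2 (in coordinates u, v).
F^* omega = (2*v^2*(3*u + v)) du + (6*u^2*v - 4*u*v^2 - 4*v^3 + 6*v - 3) dv

Using F^*(f dg) = (f ∘ F) d(g ∘ F), substitute each coordinate x_i by F_i(u, v) in f_i, and replace dx_i by d F_i = (∂F_i/∂u) du + (∂F_i/∂v) dv.
  For the x component: f_1(F) = 3*u*v; d F_1 = (v) du + (u) dv
  For the y component: f_2(F) = -3; d F_2 = (0) du + (1 - 2*v) dv
  For the z component: f_3(F) = v*(3*u + 2*v); d F_3 = (v) du + (u - 2*v) dv
Combining and collecting du, dv coefficients:
  coeff of du: 2*v^2*(3*u + v)
  coeff of dv: 6*u^2*v - 4*u*v^2 - 4*v^3 + 6*v - 3
F^* omega = (2*v^2*(3*u + v)) du + (6*u^2*v - 4*u*v^2 - 4*v^3 + 6*v - 3) dv.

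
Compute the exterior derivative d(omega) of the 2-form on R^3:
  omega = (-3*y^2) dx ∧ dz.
d(omega) = (6*y) dx ∧ dy ∧ dz

For a 2-form omega = sum_{i<j} g_{ij} dx_i ∧ dx_j, the exterior derivative is
  d(omega) = sum_{i<j} d(g_{ij}) ∧ dx_i ∧ dx_j = sum_{i<j, k} (∂g_{ij}/∂x_k) dx_k ∧ dx_i ∧ dx_j.
Expand each term, using dx_k ∧ dx_i ∧ dx_j = sgn(permutation) dx_{(a)} ∧ dx_{(b)} ∧ dx_{(c)} with (a < b < c) sorted:
  d(-3*y^2) includes (∂/∂y)(-3*y^2) dy = (-6*y) dy, which multiplied by dx ∧ dz gives (6*y) dx ∧ dy ∧ dz
Collecting like 3-forms: d(omega) = (6*y) dx ∧ dy ∧ dz.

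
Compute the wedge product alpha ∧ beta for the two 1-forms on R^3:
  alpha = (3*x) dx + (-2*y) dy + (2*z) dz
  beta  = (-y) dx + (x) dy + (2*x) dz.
alpha ∧ beta = (3*x^2 - 2*y^2) dx ∧ dy + (6*x^2 + 2*y*z) dx ∧ dz + (-2*x*(2*y + z)) dy ∧ dz

Distribute the wedge, using dx_i ∧ dx_j = -dx_j ∧ dx_i and dx_i ∧ dx_i = 0. For each pair (i, j) with i < j, the coefficient of dx_i ∧ dx_j in alpha ∧ beta is (alpha_i * beta_j - alpha_j * beta_i). Collecting: alpha ∧ beta = (3*x^2 - 2*y^2) dx ∧ dy + (6*x^2 + 2*y*z) dx ∧ dz + (-2*x*(2*y + z)) dy ∧ dz.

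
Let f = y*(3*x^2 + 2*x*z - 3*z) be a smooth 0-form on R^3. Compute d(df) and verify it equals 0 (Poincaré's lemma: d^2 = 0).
d(df) = 0

Step 1: df = sum_i (∂f/∂x_i) dx_i = (2*y*(3*x + z)) dx + (3*x^2 + 2*x*z - 3*z) dy + (y*(2*x - 3)) dz.
Step 2: Apply d again. Using the 1-form formula, the coefficient of dx ∧ dy in d(df) is ∂^2 f/∂x ∂y - ∂^2 f/∂y ∂x = (6*x + 2*z) - (6*x + 2*z) = 0 (equality of mixed partials for smooth f).
Similarly for dx ∧ dz and dy ∧ dz — all coefficients vanish. So d(df) = 0.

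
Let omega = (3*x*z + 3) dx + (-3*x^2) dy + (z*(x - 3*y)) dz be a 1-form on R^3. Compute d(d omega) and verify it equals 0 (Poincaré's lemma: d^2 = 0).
d(d omega) = 0

Step 1: d omega = sum_{i<j} (∂f_j/∂x_i - ∂f_i/∂x_j) dx_i ∧ dx_j:
  coeff of dx ∧ dy: -6*x
  coeff of dx ∧ dz: -3*x + z
  coeff of dy ∧ dz: -3*z
Step 2: Apply d again to each 2-form coefficient. The only possible 3-form in R^3 is dx ∧ dy ∧ dz, with coefficient
  ∂(coeff of dy∧dz)/∂x - ∂(coeff of dx∧dz)/∂y + ∂(coeff of dx∧dy)/∂z
  = ∂/∂x (-3*z) - ∂/∂y (-3*x + z) + ∂/∂z (-6*x).
Each of these terms simplifies to sums of mixed partials that cancel in pairs. The result is 0 (by equality of mixed partials for smooth functions — Schwarz / Clairaut).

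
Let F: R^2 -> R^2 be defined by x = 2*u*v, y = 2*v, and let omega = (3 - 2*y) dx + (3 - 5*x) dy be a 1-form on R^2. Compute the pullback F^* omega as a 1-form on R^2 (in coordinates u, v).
F^* omega = (2*v*(3 - 4*v)) du + (-28*u*v + 6*u + 6) dv

Using F^*(f dg) = (f ∘ F) d(g ∘ F), substitute each coordinate x_i by F_i(u, v) in f_i, and replace dx_i by d F_i = (∂F_i/∂u) du + (∂F_i/∂v) dv.
  For the x component: f_1(F) = 3 - 4*v; d F_1 = (2*v) du + (2*u) dv
  For the y component: f_2(F) = -10*u*v + 3; d F_2 = (0) du + (2) dv
Combining and collecting du, dv coefficients:
  coeff of du: 2*v*(3 - 4*v)
  coeff of dv: -28*u*v + 6*u + 6
F^* omega = (2*v*(3 - 4*v)) du + (-28*u*v + 6*u + 6) dv.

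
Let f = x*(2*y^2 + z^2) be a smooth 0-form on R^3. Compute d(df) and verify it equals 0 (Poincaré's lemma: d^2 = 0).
d(df) = 0

Step 1: df = sum_i (∂f/∂x_i) dx_i = (2*y^2 + z^2) dx + (4*x*y) dy + (2*x*z) dz.
Step 2: Apply d again. Using the 1-form formula, the coefficient of dx ∧ dy in d(df) is ∂^2 f/∂x ∂y - ∂^2 f/∂y ∂x = (4*y) - (4*y) = 0 (equality of mixed partials for smooth f).
Similarly for dx ∧ dz and dy ∧ dz — all coefficients vanish. So d(df) = 0.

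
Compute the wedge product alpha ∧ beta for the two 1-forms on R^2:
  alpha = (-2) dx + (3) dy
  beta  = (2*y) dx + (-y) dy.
alpha ∧ beta = (-4*y) dx ∧ dy

Distribute the wedge, using dx_i ∧ dx_j = -dx_j ∧ dx_i and dx_i ∧ dx_i = 0. For each pair (i, j) with i < j, the coefficient of dx_i ∧ dx_j in alpha ∧ beta is (alpha_i * beta_j - alpha_j * beta_i). Collecting: alpha ∧ beta = (-4*y) dx ∧ dy.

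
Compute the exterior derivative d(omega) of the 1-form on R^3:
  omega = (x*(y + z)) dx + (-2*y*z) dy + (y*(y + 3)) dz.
d(omega) = (-x) dx ∧ dy + (-x) dx ∧ dz + (4*y + 3) dy ∧ dz

For a 1-form omega = sum_i f_i dx_i, the exterior derivative is
  d(omega) = sum_{i < j} (∂f_j/∂x_i - ∂f_i/∂x_j) dx_i ∧ dx_j.
  coefficient of dx ∧ dy: ∂f_2/∂x - ∂f_1/∂y = ∂(-2*y*z)/∂x - ∂(x*(y + z))/∂y = -x
  coefficient of dx ∧ dz: ∂f_3/∂x - ∂f_1/∂z = ∂(y*(y + 3))/∂x - ∂(x*(y + z))/∂z = -x
  coefficient of dy ∧ dz: ∂f_3/∂y - ∂f_2/∂z = ∂(y*(y + 3))/∂y - ∂(-2*y*z)/∂z = 4*y + 3
Assembling: d(omega) = (-x) dx ∧ dy + (-x) dx ∧ dz + (4*y + 3) dy ∧ dz.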